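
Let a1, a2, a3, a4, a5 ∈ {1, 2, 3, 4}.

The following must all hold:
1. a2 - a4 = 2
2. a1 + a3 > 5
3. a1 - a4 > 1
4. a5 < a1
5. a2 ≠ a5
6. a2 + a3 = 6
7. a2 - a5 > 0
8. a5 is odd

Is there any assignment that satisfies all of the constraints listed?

Satisfiable

Try a1 = 3, a2 = 3, a3 = 3, a4 = 1, a5 = 1.
Check constraint 1: a2 - a4 = 2; constraint 2: a1 + a3 = 6. The remaining constraints are straightforward to verify.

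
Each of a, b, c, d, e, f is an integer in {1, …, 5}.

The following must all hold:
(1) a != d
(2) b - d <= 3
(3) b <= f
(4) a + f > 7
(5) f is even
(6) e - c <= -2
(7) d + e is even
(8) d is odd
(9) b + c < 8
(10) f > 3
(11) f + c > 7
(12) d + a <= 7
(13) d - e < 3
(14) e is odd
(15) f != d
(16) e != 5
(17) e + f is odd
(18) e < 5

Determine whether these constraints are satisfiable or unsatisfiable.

One satisfying assignment is a = 4, b = 3, c = 4, d = 3, e = 1, f = 4.
For the less obvious constraints — constraint 2: b - d = 0; constraint 4: a + f = 8; constraint 6: e - c = -3 — and the others hold by inspection.

Satisfiable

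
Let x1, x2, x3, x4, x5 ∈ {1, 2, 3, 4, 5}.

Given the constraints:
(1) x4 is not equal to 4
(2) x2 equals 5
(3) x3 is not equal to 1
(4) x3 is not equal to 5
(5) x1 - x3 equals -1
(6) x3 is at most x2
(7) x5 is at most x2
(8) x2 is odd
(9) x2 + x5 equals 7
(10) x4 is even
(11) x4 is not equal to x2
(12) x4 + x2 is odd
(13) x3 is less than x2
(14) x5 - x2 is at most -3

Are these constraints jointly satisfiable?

Satisfiable

One satisfying assignment is x1 = 2, x2 = 5, x3 = 3, x4 = 2, x5 = 2.
For the less obvious constraints — constraint 5: x1 - x3 = -1; constraint 9: x2 + x5 = 7 — and the others hold by inspection.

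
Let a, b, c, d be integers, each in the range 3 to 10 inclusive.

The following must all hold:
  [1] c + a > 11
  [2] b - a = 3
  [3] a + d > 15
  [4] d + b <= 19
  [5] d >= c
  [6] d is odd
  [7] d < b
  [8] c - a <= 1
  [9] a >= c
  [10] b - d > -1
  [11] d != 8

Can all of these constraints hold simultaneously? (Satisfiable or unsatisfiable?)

Satisfiable

Try a = 7, b = 10, c = 5, d = 9.
Check constraint 1: c + a = 12; constraint 2: b - a = 3. The remaining constraints are straightforward to verify.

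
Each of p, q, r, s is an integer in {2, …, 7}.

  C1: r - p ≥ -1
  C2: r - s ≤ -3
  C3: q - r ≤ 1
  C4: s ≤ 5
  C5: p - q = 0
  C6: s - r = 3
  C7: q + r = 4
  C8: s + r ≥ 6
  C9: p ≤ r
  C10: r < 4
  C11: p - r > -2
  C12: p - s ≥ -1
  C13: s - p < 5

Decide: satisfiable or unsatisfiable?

Unsatisfiable

Constraints 1, 2, and 12 give r − p ≥ -1, p − s ≥ -1, s − r ≥ 3.
Adding all 3 inequalities: the left sides telescope to 0, and the right sides sum to (-1) + (-1) + 3 = 1. So 0 ≥ 1, which is false.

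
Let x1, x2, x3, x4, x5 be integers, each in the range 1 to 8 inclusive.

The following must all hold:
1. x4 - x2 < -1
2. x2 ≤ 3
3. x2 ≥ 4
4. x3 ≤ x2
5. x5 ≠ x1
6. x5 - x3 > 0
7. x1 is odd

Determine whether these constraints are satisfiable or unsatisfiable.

Unsatisfiable

From constraint 3: x2 ≥ 4. From constraint 2: x2 ≤ 3. But 3 < 4, so no value of x2 works.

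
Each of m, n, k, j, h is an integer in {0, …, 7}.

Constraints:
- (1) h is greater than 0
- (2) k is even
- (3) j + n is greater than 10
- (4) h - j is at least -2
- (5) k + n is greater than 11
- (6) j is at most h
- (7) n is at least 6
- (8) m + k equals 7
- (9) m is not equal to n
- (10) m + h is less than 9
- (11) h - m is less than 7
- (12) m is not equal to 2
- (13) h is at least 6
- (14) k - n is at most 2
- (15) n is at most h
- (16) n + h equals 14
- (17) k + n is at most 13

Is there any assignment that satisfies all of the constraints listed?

Setting (m, n, k, j, h) = (1, 7, 6, 6, 7) satisfies everything: constraint 3: j + n = 13; constraint 4: h - j = 1, and the others follow.

Satisfiable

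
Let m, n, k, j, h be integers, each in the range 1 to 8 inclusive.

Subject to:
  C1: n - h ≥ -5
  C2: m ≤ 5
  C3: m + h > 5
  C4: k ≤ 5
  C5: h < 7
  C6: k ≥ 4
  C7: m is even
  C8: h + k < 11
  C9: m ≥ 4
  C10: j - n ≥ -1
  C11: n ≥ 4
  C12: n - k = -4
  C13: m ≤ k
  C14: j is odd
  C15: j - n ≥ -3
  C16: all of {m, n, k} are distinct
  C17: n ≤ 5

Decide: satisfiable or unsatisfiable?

Constraints 2, 4, 6, 9, 11, and 17 confine each of m, n, k to the 2 values {4, 5}.
Constraint 16 requires all 3 of them to be distinct, but only 2 values are available — impossible by the pigeonhole principle.

Unsatisfiable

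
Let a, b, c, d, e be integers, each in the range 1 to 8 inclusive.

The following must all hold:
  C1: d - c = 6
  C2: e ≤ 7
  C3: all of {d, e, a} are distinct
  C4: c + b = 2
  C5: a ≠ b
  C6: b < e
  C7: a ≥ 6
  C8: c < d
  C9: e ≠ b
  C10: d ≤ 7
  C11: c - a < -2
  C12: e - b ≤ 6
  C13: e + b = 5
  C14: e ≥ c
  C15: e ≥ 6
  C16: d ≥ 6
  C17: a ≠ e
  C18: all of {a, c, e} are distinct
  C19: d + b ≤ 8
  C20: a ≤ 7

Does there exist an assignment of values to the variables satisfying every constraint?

Constraints 2, 7, 10, 15, 16, and 20 confine each of d, e, a to the 2 values {6, 7}.
Constraint 3 requires all 3 of them to be distinct, but only 2 values are available — impossible by the pigeonhole principle.

Unsatisfiable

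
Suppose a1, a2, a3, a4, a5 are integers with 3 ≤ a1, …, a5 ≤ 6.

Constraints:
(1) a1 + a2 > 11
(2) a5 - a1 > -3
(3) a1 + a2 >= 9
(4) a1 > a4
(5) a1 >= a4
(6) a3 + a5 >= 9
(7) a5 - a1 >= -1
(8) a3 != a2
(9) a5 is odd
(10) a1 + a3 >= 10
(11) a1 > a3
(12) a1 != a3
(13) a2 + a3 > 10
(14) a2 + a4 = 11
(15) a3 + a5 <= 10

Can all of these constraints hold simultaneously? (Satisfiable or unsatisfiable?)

Satisfiable

Setting (a1, a2, a3, a4, a5) = (6, 6, 5, 5, 5) satisfies everything: constraint 1: a1 + a2 = 12; constraint 2: a5 - a1 = -1, and the others follow.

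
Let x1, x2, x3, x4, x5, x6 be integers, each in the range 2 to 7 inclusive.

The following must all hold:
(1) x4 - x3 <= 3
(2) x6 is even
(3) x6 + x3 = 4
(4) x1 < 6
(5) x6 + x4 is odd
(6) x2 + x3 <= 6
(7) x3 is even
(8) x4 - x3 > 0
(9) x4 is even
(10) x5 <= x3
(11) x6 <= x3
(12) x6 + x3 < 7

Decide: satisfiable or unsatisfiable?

Constraint 2 makes x6 even and constraint 9 makes x4 even, so x6 + x4 must be even. Constraint 5 says x6 + x4 is odd — contradiction.

Unsatisfiable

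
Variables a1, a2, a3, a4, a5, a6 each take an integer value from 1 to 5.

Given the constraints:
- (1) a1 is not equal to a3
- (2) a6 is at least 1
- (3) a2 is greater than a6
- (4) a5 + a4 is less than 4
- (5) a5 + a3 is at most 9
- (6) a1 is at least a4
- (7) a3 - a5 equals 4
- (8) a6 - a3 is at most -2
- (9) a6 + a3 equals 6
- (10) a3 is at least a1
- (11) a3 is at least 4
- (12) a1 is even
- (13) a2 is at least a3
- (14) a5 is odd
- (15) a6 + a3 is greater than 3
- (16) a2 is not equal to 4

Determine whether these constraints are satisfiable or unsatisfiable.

Satisfiable

One satisfying assignment is a1 = 4, a2 = 5, a3 = 5, a4 = 1, a5 = 1, a6 = 1.
For the less obvious constraints — constraint 4: a5 + a4 = 2; constraint 5: a5 + a3 = 6; constraint 7: a3 - a5 = 4 — and the others hold by inspection.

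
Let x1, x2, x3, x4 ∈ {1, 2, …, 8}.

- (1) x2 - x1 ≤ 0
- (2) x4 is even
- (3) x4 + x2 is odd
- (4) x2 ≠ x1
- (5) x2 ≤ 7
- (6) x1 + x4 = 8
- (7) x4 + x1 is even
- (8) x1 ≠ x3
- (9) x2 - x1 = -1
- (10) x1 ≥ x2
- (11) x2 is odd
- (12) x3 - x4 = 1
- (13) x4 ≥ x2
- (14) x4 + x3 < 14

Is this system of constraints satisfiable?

Satisfiable

One satisfying assignment is x1 = 2, x2 = 1, x3 = 7, x4 = 6.
For the less obvious constraints — constraint 1: x2 - x1 = -1; constraint 6: x1 + x4 = 8 — and the others hold by inspection.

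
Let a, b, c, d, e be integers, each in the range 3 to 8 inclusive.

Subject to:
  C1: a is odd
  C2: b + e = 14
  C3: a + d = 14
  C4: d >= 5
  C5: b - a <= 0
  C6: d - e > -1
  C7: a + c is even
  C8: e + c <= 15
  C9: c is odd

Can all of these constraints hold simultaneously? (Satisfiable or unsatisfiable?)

Satisfiable

Setting (a, b, c, d, e) = (7, 7, 5, 7, 7) satisfies everything: constraint 2: b + e = 14; constraint 3: a + d = 14, and the others follow.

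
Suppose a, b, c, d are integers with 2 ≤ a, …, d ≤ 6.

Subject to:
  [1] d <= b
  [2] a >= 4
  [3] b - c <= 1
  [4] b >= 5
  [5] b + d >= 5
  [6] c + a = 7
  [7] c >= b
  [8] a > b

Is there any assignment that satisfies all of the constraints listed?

From constraints 4 and 7: c ≥ b ≥ 5. From constraint 2: a ≥ 4. Hence c + a ≥ 9. But constraint 6 requires c + a = 7, and 7 < 9. Contradiction.

Unsatisfiable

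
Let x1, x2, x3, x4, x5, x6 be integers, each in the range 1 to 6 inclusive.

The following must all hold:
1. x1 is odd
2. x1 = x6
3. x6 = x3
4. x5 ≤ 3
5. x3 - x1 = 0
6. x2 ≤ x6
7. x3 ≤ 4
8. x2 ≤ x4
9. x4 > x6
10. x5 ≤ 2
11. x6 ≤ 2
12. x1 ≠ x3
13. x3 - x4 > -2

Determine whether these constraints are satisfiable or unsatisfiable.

Unsatisfiable

From constraints 2 and 3, x1 = x6 = x3, so x1 = x3. But constraint 12 says x1 ≠ x3. Contradiction.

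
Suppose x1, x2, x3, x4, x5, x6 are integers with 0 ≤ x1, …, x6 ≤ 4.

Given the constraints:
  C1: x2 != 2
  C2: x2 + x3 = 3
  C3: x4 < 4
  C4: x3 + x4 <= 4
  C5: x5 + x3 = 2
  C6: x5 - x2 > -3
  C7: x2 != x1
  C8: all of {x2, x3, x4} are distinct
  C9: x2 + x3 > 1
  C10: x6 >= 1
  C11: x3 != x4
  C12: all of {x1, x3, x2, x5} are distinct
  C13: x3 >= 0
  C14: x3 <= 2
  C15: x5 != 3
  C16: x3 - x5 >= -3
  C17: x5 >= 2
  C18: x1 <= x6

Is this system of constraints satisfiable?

Try x1 = 1, x2 = 3, x3 = 0, x4 = 1, x5 = 2, x6 = 4.
Check constraint 2: x2 + x3 = 3; constraint 4: x3 + x4 = 1. The remaining constraints are straightforward to verify.

Satisfiable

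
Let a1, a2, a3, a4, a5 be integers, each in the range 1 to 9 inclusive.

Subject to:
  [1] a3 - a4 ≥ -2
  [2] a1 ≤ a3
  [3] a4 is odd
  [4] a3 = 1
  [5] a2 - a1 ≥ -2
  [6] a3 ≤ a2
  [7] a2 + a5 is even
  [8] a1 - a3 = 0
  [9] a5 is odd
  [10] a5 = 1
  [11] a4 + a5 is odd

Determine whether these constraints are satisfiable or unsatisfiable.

Constraint 3 makes a4 odd and constraint 9 makes a5 odd, so a4 + a5 must be even. Constraint 11 says a4 + a5 is odd — contradiction.

Unsatisfiable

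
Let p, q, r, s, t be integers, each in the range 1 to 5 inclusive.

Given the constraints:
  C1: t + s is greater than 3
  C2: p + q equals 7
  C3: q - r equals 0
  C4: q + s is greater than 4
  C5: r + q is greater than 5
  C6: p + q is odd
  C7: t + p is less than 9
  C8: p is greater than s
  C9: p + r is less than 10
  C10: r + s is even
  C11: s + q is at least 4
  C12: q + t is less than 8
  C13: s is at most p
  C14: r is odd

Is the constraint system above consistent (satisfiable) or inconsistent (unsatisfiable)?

One satisfying assignment is p = 4, q = 3, r = 3, s = 3, t = 2.
For the less obvious constraints — constraint 1: t + s = 5; constraint 2: p + q = 7; constraint 3: q - r = 0 — and the others hold by inspection.

Satisfiable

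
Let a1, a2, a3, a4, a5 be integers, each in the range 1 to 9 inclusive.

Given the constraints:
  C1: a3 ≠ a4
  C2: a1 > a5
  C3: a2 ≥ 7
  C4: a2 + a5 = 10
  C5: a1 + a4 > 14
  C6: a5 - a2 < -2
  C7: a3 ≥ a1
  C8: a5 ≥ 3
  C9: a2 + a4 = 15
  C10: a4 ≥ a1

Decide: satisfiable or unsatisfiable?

Satisfiable

One satisfying assignment is a1 = 8, a2 = 7, a3 = 9, a4 = 8, a5 = 3.
For the less obvious constraints — constraint 4: a2 + a5 = 10; constraint 5: a1 + a4 = 16; constraint 6: a5 - a2 = -4 — and the others hold by inspection.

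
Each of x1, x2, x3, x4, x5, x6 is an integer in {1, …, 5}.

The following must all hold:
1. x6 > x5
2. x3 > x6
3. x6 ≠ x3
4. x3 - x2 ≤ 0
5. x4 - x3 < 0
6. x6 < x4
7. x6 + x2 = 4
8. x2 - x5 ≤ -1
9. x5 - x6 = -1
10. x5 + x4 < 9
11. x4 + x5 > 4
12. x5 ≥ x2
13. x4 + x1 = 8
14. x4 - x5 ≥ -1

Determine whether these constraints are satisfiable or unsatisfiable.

Constraints 1, 4, 5, 6, and 8 give x6 < x4, x4 < x3, x3 ≤ x2, x2 < x5, x5 < x6. Chaining: x6 < x4 < x3 ≤ x2 < x5 < x6, which forces x6 < x6 — impossible.

Unsatisfiable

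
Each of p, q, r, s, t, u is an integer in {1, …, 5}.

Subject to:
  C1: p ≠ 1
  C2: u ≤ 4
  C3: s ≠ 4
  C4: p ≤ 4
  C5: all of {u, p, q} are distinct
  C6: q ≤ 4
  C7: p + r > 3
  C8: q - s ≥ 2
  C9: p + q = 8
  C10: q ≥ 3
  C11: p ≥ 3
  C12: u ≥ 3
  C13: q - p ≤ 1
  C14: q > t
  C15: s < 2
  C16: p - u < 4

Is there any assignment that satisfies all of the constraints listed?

Constraints 2, 4, 6, 10, 11, and 12 confine each of u, p, q to the 2 values {3, 4}.
Constraint 5 requires all 3 of them to be distinct, but only 2 values are available — impossible by the pigeonhole principle.

Unsatisfiable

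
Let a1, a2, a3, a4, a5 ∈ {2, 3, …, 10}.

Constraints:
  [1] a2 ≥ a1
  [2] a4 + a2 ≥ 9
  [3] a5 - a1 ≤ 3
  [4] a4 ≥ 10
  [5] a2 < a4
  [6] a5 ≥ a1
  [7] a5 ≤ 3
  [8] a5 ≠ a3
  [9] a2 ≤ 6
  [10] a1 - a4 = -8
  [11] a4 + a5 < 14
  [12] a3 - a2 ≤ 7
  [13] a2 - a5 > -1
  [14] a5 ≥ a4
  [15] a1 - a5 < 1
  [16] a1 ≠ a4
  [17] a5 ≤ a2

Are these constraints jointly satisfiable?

Unsatisfiable

From constraints 4 and 14: a5 ≥ a4 and a4 ≥ 10, so a5 ≥ 10. From constraints 9 and 17: a5 ≤ a2 and a2 ≤ 6, so a5 ≤ 6. But 6 < 10, so no value of a5 works.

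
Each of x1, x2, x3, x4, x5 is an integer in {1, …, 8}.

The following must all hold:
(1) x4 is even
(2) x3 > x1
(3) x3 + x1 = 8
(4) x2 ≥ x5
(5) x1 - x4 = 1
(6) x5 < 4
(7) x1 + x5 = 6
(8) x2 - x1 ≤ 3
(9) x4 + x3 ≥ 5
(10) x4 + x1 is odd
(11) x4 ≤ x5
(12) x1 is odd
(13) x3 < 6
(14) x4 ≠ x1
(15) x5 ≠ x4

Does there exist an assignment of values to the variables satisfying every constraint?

Satisfiable

The assignment x1 = 3, x2 = 3, x3 = 5, x4 = 2, x5 = 3 works:
  constraint 3 holds since x3 + x1 = 8.
  constraint 5 holds since x1 - x4 = 1.
The rest check out directly.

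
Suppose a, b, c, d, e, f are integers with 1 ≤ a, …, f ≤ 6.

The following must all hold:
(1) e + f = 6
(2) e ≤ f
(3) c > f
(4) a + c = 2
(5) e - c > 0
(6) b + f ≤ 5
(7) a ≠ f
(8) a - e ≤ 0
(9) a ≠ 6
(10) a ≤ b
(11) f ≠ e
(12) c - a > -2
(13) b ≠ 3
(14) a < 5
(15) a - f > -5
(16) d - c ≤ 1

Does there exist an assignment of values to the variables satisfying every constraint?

Constraints 2, 3, and 5 give e ≤ f, f < c, c < e. Chaining: e ≤ f < c < e, which forces e < e — impossible.

Unsatisfiable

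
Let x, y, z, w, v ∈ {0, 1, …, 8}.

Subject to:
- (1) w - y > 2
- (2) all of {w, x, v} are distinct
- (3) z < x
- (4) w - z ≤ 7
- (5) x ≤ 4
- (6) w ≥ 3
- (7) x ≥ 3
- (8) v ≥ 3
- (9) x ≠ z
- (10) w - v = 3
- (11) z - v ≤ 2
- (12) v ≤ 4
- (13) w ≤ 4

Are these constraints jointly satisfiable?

Constraints 5, 6, 7, 8, 12, and 13 confine each of w, x, v to the 2 values {3, 4}.
Constraint 2 requires all 3 of them to be distinct, but only 2 values are available — impossible by the pigeonhole principle.

Unsatisfiable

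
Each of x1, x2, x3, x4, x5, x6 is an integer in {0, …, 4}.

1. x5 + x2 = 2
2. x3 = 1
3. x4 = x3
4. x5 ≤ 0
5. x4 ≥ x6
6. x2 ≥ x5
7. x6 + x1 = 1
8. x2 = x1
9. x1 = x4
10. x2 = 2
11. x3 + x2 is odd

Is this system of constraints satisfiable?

Unsatisfiable

Constraint 10 fixes x2 = 2 and constraint 2 fixes x3 = 1. Constraints 3, 8, and 9 give x2 = x1 = x4 = x3, so x2 = x3. But 2 ≠ 1 — contradiction.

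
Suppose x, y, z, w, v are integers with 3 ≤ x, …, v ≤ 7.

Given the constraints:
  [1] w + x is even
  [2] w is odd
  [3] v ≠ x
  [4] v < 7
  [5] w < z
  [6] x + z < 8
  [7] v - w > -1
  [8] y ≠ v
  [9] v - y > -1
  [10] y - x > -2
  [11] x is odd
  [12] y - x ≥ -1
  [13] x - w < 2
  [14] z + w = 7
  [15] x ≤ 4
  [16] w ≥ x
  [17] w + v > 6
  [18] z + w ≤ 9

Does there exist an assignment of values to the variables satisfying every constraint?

Satisfiable

Setting (x, y, z, w, v) = (3, 4, 4, 3, 5) satisfies everything: constraint 6: x + z = 7; constraint 7: v - w = 2; constraint 9: v - y = 1, and the others follow.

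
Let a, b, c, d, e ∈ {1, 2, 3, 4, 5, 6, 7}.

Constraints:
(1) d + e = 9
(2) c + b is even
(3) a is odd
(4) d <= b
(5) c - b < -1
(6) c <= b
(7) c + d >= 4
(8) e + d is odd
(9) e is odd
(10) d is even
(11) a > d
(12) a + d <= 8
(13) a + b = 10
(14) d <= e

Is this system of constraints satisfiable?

Satisfiable

The assignment a = 5, b = 5, c = 3, d = 2, e = 7 works:
  constraint 1 holds since d + e = 9.
  constraint 5 holds since c - b = -2.
The rest check out directly.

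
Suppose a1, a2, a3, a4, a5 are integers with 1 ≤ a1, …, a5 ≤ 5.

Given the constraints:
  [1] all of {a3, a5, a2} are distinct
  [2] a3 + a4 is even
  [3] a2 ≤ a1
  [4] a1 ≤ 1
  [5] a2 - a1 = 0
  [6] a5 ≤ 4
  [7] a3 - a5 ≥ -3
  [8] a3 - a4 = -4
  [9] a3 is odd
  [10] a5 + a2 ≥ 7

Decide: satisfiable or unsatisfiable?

From constraint 6: a5 ≤ 4. From constraints 3 and 4: a2 ≤ a1 ≤ 1. Hence a5 + a2 ≤ 5. But constraint 10 requires a5 + a2 ≥ 7, and 7 > 5. Contradiction.

Unsatisfiable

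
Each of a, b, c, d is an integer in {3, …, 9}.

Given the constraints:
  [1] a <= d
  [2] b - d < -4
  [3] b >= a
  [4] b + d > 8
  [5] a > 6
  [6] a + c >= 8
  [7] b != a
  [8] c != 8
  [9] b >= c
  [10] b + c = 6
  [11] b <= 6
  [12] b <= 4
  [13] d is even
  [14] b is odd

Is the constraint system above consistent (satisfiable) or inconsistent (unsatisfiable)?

Unsatisfiable

From constraint 5: a ≥ 7. From constraints 3 and 12: a ≤ b and b ≤ 4, so a ≤ 4. But 4 < 7, so no value of a works.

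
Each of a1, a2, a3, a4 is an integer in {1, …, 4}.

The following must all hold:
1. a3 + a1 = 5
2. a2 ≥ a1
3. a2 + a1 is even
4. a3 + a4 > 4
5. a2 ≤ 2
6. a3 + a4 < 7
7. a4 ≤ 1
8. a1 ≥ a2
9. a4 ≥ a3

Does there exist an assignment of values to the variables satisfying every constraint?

Unsatisfiable

From constraints 7 and 9: a3 ≤ a4 ≤ 1. From constraints 2 and 5: a1 ≤ a2 ≤ 2. Hence a3 + a1 ≤ 3. But constraint 1 requires a3 + a1 = 5, and 5 > 3. Contradiction.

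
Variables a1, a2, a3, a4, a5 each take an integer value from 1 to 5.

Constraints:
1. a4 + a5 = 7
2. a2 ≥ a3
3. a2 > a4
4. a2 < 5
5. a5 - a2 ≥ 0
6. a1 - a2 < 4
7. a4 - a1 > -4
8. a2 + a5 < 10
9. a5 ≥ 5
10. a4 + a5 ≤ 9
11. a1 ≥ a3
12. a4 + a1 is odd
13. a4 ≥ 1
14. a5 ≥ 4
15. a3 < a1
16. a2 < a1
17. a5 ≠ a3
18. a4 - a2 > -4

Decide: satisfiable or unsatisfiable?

One satisfying assignment is a1 = 5, a2 = 4, a3 = 3, a4 = 2, a5 = 5.
For the less obvious constraints — constraint 1: a4 + a5 = 7; constraint 5: a5 - a2 = 1; constraint 6: a1 - a2 = 1 — and the others hold by inspection.

Satisfiable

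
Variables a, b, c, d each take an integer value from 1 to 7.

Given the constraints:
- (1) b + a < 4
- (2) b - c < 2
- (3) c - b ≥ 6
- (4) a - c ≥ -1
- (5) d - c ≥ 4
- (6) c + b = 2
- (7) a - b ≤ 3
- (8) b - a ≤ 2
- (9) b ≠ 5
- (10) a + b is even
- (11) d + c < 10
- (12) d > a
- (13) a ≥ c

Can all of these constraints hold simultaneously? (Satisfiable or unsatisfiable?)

Constraints 3, 4, and 7 give b − a ≥ -3, a − c ≥ -1, c − b ≥ 6.
Adding all 3 inequalities: the left sides telescope to 0, and the right sides sum to (-3) + (-1) + 6 = 2. So 0 ≥ 2, which is false.

Unsatisfiable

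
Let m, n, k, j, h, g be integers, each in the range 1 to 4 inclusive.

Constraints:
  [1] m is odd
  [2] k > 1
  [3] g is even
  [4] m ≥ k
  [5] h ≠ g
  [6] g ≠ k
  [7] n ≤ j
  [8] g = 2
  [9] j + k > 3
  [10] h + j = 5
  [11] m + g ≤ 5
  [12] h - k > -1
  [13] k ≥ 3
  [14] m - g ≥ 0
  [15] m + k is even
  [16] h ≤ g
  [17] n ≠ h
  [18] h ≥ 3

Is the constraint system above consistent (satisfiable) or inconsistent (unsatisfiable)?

Unsatisfiable

From constraints 4 and 13: m ≥ k ≥ 3. From constraints 16 and 18: g ≥ h ≥ 3. Hence m + g ≥ 6. But constraint 11 requires m + g ≤ 5, and 5 < 6. Contradiction.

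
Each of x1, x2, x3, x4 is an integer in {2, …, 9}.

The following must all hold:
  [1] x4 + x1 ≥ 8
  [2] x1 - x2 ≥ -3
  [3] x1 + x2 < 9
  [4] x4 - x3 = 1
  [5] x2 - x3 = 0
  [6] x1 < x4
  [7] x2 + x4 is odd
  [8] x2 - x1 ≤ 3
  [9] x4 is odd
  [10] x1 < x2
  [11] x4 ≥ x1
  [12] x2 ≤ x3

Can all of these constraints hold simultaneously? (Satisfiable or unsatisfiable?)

The assignment x1 = 3, x2 = 4, x3 = 4, x4 = 5 works:
  constraint 1 holds since x4 + x1 = 8.
  constraint 2 holds since x1 - x2 = -1.
The rest check out directly.

Satisfiable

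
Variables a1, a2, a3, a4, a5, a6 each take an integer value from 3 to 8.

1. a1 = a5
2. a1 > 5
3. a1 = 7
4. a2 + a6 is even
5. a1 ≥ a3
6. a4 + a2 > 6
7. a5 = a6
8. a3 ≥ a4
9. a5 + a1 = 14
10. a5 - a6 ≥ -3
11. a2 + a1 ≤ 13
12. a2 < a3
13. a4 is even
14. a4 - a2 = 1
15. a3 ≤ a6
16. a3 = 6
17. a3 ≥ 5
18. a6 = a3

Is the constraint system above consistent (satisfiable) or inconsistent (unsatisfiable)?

Unsatisfiable

Constraint 3 fixes a1 = 7 and constraint 16 fixes a3 = 6. Constraints 1, 7, and 18 give a1 = a5 = a6 = a3, so a1 = a3. But 7 ≠ 6 — contradiction.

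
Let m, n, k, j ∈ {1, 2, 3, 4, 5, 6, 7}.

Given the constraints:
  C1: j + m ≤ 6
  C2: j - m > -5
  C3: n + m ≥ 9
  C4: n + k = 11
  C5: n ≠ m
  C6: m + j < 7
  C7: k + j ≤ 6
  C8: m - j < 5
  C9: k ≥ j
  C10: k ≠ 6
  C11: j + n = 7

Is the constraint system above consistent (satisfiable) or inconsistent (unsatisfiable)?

Satisfiable

Try m = 5, n = 6, k = 5, j = 1.
Check constraint 1: j + m = 6; constraint 2: j - m = -4. The remaining constraints are straightforward to verify.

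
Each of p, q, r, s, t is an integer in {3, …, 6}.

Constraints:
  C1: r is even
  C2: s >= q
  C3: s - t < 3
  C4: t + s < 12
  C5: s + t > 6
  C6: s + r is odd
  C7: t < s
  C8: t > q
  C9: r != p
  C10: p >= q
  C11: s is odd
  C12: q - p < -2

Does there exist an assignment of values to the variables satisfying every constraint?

Satisfiable

One satisfying assignment is p = 6, q = 3, r = 4, s = 5, t = 4.
For the less obvious constraints — constraint 3: s - t = 1; constraint 4: t + s = 9 — and the others hold by inspection.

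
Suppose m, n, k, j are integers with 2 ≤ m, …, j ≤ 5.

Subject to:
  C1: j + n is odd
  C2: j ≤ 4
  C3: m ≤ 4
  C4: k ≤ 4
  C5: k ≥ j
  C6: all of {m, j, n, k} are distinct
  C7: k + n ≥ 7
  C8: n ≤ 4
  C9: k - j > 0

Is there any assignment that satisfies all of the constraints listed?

Unsatisfiable

Constraints 2, 3, 4, and 8 confine each of m, j, n, k to the 3 values {2, …, 4} (the domain already gives each ≥ 2).
Constraint 6 requires all 4 of them to be distinct, but only 3 values are available — impossible by the pigeonhole principle.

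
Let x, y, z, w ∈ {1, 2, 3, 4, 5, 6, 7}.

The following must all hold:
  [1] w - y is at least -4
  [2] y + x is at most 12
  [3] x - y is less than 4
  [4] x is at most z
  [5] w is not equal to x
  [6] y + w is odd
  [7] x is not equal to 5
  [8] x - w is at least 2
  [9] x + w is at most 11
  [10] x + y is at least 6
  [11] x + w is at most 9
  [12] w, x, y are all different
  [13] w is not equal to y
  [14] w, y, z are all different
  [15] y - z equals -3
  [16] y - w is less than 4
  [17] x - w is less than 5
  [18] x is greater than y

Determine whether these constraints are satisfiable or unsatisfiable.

One satisfying assignment is x = 6, y = 3, z = 6, w = 2.
For the less obvious constraints — constraint 1: w - y = -1; constraint 2: y + x = 9 — and the others hold by inspection.

Satisfiable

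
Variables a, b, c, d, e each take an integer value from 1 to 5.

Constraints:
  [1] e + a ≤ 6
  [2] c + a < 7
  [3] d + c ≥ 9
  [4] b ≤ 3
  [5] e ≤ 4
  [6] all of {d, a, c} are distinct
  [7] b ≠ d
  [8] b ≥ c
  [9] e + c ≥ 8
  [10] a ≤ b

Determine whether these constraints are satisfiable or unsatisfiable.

From constraint 5: e ≤ 4. From constraints 4 and 8: c ≤ b ≤ 3. Hence e + c ≤ 7. But constraint 9 requires e + c ≥ 8, and 8 > 7. Contradiction.

Unsatisfiable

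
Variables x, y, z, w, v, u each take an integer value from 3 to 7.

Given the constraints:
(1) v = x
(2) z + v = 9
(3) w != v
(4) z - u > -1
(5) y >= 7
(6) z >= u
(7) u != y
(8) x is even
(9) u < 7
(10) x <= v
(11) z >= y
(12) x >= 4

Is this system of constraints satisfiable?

Unsatisfiable

From constraints 5 and 11: z ≥ y ≥ 7. From constraints 10 and 12: v ≥ x ≥ 4. Hence z + v ≥ 11. But constraint 2 requires z + v = 9, and 9 < 11. Contradiction.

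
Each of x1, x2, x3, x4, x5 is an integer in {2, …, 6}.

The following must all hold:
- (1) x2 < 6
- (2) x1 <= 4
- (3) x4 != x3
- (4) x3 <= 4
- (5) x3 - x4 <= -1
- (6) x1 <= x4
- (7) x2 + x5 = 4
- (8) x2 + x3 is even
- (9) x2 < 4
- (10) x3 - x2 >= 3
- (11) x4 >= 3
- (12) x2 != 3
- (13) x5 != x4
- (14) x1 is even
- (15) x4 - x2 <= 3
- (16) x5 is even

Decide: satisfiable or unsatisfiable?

Constraints 5, 10, and 15 give x4 − x3 ≥ 1, x3 − x2 ≥ 3, x2 − x4 ≥ -3.
Adding all 3 inequalities: the left sides telescope to 0, and the right sides sum to 1 + 3 + (-3) = 1. So 0 ≥ 1, which is false.

Unsatisfiable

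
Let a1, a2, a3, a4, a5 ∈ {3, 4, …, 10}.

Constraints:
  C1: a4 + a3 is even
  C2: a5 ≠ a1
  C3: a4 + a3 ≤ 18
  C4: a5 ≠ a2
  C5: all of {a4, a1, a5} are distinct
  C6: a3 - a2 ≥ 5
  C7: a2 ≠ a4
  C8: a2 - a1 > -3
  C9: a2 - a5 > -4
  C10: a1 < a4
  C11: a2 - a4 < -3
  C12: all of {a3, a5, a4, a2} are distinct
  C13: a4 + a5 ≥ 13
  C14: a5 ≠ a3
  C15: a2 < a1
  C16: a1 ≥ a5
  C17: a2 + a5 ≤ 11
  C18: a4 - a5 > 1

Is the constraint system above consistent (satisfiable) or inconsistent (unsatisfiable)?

Satisfiable

One satisfying assignment is a1 = 6, a2 = 4, a3 = 10, a4 = 8, a5 = 5.
For the less obvious constraints — constraint 3: a4 + a3 = 18; constraint 6: a3 - a2 = 6 — and the others hold by inspection.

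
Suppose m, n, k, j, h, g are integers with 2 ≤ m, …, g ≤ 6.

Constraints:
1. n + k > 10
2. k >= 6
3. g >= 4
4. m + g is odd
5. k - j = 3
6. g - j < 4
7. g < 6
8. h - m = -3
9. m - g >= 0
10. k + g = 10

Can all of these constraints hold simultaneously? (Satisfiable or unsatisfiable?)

The assignment m = 5, n = 5, k = 6, j = 3, h = 2, g = 4 works:
  constraint 1 holds since n + k = 11.
  constraint 5 holds since k - j = 3.
  constraint 6 holds since g - j = 1.
The rest check out directly.

Satisfiable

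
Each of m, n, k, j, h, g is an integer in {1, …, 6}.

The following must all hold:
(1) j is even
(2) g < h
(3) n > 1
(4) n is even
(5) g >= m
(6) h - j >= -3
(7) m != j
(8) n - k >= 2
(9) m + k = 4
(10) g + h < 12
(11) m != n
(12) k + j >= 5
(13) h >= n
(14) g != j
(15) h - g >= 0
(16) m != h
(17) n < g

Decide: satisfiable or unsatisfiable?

Setting (m, n, k, j, h, g) = (2, 4, 2, 6, 6, 5) satisfies everything: constraint 6: h - j = 0; constraint 8: n - k = 2; constraint 9: m + k = 4, and the others follow.

Satisfiable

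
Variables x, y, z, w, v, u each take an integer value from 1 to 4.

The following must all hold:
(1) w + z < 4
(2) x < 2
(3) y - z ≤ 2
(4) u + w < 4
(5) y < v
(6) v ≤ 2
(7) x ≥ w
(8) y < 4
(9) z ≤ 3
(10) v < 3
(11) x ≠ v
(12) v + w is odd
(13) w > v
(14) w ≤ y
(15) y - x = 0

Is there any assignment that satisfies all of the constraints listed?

Constraints 5, 13, and 14 give w ≤ y, y < v, v < w. Chaining: w ≤ y < v < w, which forces w < w — impossible.

Unsatisfiable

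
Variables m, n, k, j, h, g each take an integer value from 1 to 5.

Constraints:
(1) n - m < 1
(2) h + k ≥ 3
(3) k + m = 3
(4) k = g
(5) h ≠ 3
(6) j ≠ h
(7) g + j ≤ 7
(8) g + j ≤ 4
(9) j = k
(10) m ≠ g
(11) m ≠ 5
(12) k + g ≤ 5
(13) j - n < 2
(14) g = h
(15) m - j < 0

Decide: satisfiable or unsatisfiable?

Unsatisfiable

From constraints 4, 9, and 14, j = k = g = h, so j = h. But constraint 6 says j ≠ h. Contradiction.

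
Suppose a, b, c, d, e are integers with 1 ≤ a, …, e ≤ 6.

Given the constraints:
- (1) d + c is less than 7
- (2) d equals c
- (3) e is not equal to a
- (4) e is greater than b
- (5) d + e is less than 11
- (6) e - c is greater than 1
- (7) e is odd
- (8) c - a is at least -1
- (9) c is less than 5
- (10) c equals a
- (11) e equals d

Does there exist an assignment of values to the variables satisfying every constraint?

From constraints 2, 10, and 11, e = d = c = a, so e = a. But constraint 3 says e ≠ a. Contradiction.

Unsatisfiable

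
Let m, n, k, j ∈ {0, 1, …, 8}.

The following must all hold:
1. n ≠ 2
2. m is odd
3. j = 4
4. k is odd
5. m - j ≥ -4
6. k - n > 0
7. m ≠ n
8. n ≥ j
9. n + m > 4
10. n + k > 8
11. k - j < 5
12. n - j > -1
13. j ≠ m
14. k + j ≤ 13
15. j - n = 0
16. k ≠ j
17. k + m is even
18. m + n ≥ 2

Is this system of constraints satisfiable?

Try m = 1, n = 4, k = 7, j = 4.
Check constraint 5: m - j = -3; constraint 6: k - n = 3. The remaining constraints are straightforward to verify.

Satisfiable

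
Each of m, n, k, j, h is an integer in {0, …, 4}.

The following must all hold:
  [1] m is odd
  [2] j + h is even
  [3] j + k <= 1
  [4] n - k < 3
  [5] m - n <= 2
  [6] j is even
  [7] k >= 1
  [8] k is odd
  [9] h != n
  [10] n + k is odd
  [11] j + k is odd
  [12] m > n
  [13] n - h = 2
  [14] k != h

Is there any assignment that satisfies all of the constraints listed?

Satisfiable

Try m = 3, n = 2, k = 1, j = 0, h = 0.
Check constraint 3: j + k = 1; constraint 4: n - k = 1; constraint 5: m - n = 1. The remaining constraints are straightforward to verify.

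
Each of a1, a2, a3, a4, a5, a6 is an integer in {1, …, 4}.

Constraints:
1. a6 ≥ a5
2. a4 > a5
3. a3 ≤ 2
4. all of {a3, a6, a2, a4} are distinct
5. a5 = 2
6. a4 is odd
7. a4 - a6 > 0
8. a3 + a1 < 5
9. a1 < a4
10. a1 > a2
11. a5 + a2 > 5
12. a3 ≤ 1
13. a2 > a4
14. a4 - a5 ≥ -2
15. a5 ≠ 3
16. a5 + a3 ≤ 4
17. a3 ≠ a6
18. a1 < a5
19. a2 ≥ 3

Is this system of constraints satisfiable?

Constraints 1, 7, 10, 13, and 18 give a6 < a4, a4 < a2, a2 < a1, a1 < a5, a5 ≤ a6. Chaining: a6 < a4 < a2 < a1 < a5 ≤ a6, which forces a6 < a6 — impossible.

Unsatisfiable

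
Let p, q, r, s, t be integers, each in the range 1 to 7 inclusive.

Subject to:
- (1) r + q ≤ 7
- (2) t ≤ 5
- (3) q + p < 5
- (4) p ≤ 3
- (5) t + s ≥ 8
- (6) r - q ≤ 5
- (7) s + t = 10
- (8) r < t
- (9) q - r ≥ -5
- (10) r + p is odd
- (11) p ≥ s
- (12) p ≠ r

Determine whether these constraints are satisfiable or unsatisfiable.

From constraints 4 and 11: s ≤ p ≤ 3. From constraint 2: t ≤ 5. Hence s + t ≤ 8. But constraint 7 requires s + t = 10, and 10 > 8. Contradiction.

Unsatisfiable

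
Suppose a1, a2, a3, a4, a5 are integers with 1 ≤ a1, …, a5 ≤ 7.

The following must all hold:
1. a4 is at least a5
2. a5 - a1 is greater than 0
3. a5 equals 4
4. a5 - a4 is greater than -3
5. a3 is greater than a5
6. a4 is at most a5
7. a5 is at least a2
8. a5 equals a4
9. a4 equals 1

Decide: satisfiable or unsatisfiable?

Constraint 3 fixes a5 = 4 and constraint 9 fixes a4 = 1, but constraint 8 requires a5 = a4. Since 4 ≠ 1, contradiction.

Unsatisfiable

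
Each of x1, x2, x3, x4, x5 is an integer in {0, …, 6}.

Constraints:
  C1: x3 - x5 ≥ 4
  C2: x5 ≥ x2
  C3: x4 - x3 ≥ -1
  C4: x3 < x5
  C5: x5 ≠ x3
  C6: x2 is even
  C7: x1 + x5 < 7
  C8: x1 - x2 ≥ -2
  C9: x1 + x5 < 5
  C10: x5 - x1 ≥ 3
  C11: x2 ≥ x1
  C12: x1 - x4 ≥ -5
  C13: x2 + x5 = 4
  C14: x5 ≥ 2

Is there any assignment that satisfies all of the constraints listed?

Unsatisfiable

Constraints 1, 3, 10, and 12 give x5 − x1 ≥ 3, x1 − x4 ≥ -5, x4 − x3 ≥ -1, x3 − x5 ≥ 4.
Adding all 4 inequalities: the left sides telescope to 0, and the right sides sum to 3 + (-5) + (-1) + 4 = 1. So 0 ≥ 1, which is false.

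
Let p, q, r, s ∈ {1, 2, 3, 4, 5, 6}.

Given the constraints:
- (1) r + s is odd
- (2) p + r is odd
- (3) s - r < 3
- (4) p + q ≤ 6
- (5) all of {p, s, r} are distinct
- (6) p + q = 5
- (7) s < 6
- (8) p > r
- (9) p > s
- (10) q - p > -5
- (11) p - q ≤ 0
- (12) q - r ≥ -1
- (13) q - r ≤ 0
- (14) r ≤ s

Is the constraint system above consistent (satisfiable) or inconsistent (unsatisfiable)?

Constraints 9, 11, 13, and 14 give p ≤ q, q ≤ r, r ≤ s, s < p. Chaining: p ≤ q ≤ r ≤ s < p, which forces p < p — impossible.

Unsatisfiable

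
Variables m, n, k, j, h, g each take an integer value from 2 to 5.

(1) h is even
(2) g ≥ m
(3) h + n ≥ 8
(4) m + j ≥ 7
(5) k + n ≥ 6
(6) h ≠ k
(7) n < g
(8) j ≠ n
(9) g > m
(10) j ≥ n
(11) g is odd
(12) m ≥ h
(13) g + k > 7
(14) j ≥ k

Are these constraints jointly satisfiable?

Satisfiable

One satisfying assignment is m = 4, n = 4, k = 5, j = 5, h = 4, g = 5.
For the less obvious constraints — constraint 3: h + n = 8; constraint 4: m + j = 9 — and the others hold by inspection.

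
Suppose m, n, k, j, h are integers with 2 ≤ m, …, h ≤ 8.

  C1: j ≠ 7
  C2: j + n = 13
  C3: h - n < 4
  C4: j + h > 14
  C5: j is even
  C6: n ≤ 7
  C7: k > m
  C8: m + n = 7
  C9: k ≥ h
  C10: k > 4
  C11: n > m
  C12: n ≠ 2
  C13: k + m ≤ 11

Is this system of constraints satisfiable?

Try m = 2, n = 5, k = 7, j = 8, h = 7.
Check constraint 2: j + n = 13; constraint 3: h - n = 2; constraint 4: j + h = 15. The remaining constraints are straightforward to verify.

Satisfiable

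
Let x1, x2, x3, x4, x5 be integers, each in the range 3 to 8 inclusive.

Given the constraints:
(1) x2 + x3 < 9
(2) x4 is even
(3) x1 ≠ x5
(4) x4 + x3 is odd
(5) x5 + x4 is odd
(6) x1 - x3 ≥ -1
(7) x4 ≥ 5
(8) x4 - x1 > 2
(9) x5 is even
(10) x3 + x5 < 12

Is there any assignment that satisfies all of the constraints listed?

Unsatisfiable

Constraint 9 makes x5 even and constraint 2 makes x4 even, so x5 + x4 must be even. Constraint 5 says x5 + x4 is odd — contradiction.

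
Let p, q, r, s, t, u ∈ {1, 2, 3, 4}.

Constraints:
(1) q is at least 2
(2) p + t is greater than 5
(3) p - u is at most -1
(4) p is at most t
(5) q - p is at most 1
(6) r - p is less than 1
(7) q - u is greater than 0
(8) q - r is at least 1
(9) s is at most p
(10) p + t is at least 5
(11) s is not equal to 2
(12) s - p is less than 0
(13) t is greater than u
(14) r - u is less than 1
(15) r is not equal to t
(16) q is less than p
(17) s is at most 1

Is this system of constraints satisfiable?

Unsatisfiable

Constraints 3, 7, and 16 give q < p, p < u, u < q. Chaining: q < p < u < q, which forces q < q — impossible.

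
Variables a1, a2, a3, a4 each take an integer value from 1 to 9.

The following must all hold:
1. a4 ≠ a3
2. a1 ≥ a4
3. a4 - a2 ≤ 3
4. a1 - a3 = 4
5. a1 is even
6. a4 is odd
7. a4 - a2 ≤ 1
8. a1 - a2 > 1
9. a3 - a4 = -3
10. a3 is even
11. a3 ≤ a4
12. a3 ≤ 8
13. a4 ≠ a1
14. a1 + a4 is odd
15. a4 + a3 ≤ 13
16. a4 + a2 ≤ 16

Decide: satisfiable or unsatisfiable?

Satisfiable

Try a1 = 8, a2 = 6, a3 = 4, a4 = 7.
Check constraint 3: a4 - a2 = 1; constraint 4: a1 - a3 = 4. The remaining constraints are straightforward to verify.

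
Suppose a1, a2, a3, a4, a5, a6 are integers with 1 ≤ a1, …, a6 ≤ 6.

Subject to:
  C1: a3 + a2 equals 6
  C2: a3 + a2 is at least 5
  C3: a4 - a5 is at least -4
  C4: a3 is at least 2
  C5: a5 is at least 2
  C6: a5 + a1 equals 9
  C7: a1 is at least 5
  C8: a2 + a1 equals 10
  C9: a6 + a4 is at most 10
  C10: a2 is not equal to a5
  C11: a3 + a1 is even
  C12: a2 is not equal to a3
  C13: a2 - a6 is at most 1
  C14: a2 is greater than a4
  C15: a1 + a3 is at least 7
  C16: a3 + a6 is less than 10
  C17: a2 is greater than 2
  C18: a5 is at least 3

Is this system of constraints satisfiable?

The assignment a1 = 6, a2 = 4, a3 = 2, a4 = 1, a5 = 3, a6 = 6 works:
  constraint 1 holds since a3 + a2 = 6.
  constraint 2 holds since a3 + a2 = 6.
  constraint 3 holds since a4 - a5 = -2.
The rest check out directly.

Satisfiable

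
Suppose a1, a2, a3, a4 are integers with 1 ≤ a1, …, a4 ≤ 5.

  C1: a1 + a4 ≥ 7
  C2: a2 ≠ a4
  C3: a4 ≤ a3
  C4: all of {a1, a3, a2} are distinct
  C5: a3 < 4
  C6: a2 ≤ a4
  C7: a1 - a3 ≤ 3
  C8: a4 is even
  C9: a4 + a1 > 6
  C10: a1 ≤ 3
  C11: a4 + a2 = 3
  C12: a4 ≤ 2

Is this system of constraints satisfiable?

Unsatisfiable

From constraint 10: a1 ≤ 3. From constraint 12: a4 ≤ 2. Hence a1 + a4 ≤ 5. But constraint 1 requires a1 + a4 ≥ 7, and 7 > 5. Contradiction.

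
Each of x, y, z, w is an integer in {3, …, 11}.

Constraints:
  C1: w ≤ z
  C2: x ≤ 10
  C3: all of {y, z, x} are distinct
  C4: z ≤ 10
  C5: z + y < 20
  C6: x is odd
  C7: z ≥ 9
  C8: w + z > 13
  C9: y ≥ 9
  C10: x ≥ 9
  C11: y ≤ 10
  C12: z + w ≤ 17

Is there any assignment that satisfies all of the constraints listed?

Unsatisfiable

Constraints 2, 4, 7, 9, 10, and 11 confine each of y, z, x to the 2 values {9, 10}.
Constraint 3 requires all 3 of them to be distinct, but only 2 values are available — impossible by the pigeonhole principle.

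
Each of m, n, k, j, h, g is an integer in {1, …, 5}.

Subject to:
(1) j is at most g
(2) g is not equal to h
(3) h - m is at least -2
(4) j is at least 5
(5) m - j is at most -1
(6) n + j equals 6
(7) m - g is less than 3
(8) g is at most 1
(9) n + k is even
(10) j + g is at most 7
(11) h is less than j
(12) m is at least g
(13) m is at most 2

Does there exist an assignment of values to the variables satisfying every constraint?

From constraints 1 and 4: g ≥ j and j ≥ 5, so g ≥ 5. From constraints 12 and 13: g ≤ m and m ≤ 2, so g ≤ 2. But 2 < 5, so no value of g works.

Unsatisfiable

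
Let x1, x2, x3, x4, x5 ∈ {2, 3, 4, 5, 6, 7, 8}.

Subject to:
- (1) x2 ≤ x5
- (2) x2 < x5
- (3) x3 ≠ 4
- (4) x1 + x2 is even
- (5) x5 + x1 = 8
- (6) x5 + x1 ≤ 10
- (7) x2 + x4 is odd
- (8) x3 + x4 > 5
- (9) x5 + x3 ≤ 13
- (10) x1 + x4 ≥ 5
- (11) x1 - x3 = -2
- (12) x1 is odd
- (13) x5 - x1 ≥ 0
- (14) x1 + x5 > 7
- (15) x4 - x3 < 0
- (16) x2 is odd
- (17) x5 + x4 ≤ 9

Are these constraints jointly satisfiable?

Try x1 = 3, x2 = 3, x3 = 5, x4 = 2, x5 = 5.
Check constraint 5: x5 + x1 = 8; constraint 6: x5 + x1 = 8. The remaining constraints are straightforward to verify.

Satisfiable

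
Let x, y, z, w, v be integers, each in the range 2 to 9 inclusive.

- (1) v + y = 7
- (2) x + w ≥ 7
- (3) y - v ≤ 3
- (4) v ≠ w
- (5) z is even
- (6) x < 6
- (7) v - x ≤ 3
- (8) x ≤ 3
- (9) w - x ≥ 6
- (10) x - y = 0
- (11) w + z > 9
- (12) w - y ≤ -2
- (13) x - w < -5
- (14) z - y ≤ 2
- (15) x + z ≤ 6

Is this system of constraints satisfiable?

Constraints 3, 7, 9, and 12 give v − y ≥ -3, y − w ≥ 2, w − x ≥ 6, x − v ≥ -3.
Adding all 4 inequalities: the left sides telescope to 0, and the right sides sum to (-3) + 2 + 6 + (-3) = 2. So 0 ≥ 2, which is false.

Unsatisfiable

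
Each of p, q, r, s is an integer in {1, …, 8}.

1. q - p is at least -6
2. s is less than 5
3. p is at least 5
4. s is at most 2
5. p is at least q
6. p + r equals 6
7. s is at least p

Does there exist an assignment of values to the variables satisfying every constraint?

Unsatisfiable

From constraints 3 and 7: s ≥ p and p ≥ 5, so s ≥ 5. From constraint 4: s ≤ 2. But 2 < 5, so no value of s works.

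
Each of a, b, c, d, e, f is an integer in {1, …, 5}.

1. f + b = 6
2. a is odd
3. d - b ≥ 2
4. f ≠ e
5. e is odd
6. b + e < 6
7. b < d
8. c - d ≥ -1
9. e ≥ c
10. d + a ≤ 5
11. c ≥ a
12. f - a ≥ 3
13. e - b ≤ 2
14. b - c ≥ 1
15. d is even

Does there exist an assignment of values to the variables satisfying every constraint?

Constraints 3, 8, and 14 give b − c ≥ 1, c − d ≥ -1, d − b ≥ 2.
Adding all 3 inequalities: the left sides telescope to 0, and the right sides sum to 1 + (-1) + 2 = 2. So 0 ≥ 2, which is false.

Unsatisfiable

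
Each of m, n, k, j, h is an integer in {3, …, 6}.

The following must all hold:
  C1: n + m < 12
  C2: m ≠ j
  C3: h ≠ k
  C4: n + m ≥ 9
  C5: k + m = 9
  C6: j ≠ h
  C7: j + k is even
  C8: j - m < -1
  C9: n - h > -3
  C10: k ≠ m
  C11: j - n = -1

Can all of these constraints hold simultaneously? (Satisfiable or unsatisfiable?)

Satisfiable

Take m = 6, n = 4, k = 3, j = 3, h = 6. Then constraint 1: n + m = 10; constraint 4: n + m = 10; constraint 5: k + m = 9, and every other listed constraint is also met.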